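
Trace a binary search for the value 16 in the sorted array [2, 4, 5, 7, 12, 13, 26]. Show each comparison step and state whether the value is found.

Binary search for 16 in [2, 4, 5, 7, 12, 13, 26]:

lo=0, hi=6, mid=3, arr[mid]=7 -> 7 < 16, search right half
lo=4, hi=6, mid=5, arr[mid]=13 -> 13 < 16, search right half
lo=6, hi=6, mid=6, arr[mid]=26 -> 26 > 16, search left half
lo=6 > hi=5, target 16 not found

Binary search determines that 16 is not in the array after 3 comparisons. The search space was exhausted without finding the target.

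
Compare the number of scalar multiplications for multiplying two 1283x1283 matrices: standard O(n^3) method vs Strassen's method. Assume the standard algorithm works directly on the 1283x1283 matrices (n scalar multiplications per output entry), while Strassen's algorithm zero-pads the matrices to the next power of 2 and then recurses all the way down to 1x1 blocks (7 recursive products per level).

Matrix multiplication for 1283x1283 matrices:

Strassen's algorithm requires power-of-2 dimensions. Pad 1283x1283 to 2048x2048 (next power of 2).

Standard algorithm: 1283^3 = 2111932187 multiplications
Strassen's algorithm: 7^(log2(2048)) = 7^11 = 1977326743 multiplications
Savings: 2111932187 - 1977326743 = 134605444 multiplications

Standard: 2111932187 multiplications (1283^3). Strassen: 1977326743 multiplications (7^11, after padding to 2048x2048). Strassen reduces 8 recursive multiplications to 7 at each level.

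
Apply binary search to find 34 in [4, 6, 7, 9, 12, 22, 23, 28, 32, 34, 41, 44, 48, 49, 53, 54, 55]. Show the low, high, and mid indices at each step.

Binary search for 34 in [4, 6, 7, 9, 12, 22, 23, 28, 32, 34, 41, 44, 48, 49, 53, 54, 55]:

lo=0, hi=16, mid=8, arr[mid]=32 -> 32 < 34, search right half
lo=9, hi=16, mid=12, arr[mid]=48 -> 48 > 34, search left half
lo=9, hi=11, mid=10, arr[mid]=41 -> 41 > 34, search left half
lo=9, hi=9, mid=9, arr[mid]=34 -> Found target at index 9!

Binary search finds 34 at index 9 after 4 comparisons. The search repeatedly halves the search space by comparing with the middle element.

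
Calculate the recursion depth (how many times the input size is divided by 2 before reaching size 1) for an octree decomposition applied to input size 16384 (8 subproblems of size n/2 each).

For divide and conquer with division factor 2:

Problem sizes at each level:
Level 0: 16384
Level 1: 8192
Level 2: 4096
Level 3: 2048
Level 4: 1024
Level 5: 512
Level 6: 256
Level 7: 128
Level 8: 64
Level 9: 32
Level 10: 16
Level 11: 8
Level 12: 4
Level 13: 2
Level 14: 1

The root is level 0 and the size-1 base case is level 14 (the tree spans levels 0 through 14, i.e. 15 levels counting the root), so the depth is the number of divisions: log_2(16384) = 14

The recursion tree depth is log_2(16384) = 14. At each level, the problem size is divided by 2, so it takes 14 divisions to reduce to a base case of size 1. The algorithm makes 8 recursive calls at each level.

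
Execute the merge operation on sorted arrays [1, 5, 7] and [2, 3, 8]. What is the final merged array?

Merging process:

Compare 1 vs 2: take 1 from left. Merged: [1]
Compare 5 vs 2: take 2 from right. Merged: [1, 2]
Compare 5 vs 3: take 3 from right. Merged: [1, 2, 3]
Compare 5 vs 8: take 5 from left. Merged: [1, 2, 3, 5]
Compare 7 vs 8: take 7 from left. Merged: [1, 2, 3, 5, 7]
Append remaining from right: [8]. Merged: [1, 2, 3, 5, 7, 8]

Final merged array: [1, 2, 3, 5, 7, 8]
Total comparisons: 5

The merged array is [1, 2, 3, 5, 7, 8], requiring 5 comparisons. The merge step runs in O(n) time where n is the total number of elements.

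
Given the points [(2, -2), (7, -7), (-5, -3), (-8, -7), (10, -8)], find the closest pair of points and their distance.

Computing all pairwise distances among 5 points:

d((2, -2), (7, -7)) = 7.0711
d((2, -2), (-5, -3)) = 7.0711
d((2, -2), (-8, -7)) = 11.1803
d((2, -2), (10, -8)) = 10.0
d((7, -7), (-5, -3)) = 12.6491
d((7, -7), (-8, -7)) = 15.0
d((7, -7), (10, -8)) = 3.1623 <-- minimum
d((-5, -3), (-8, -7)) = 5.0
d((-5, -3), (10, -8)) = 15.8114
d((-8, -7), (10, -8)) = 18.0278

Closest pair: (7, -7) and (10, -8) with distance 3.1623

The closest pair is (7, -7) and (10, -8) with Euclidean distance 3.1623. For 5 points, brute-force pairwise comparison is shown above. For large n, the divide-and-conquer algorithm (sort by x, recurse on halves, check the dividing strip) achieves O(n log n).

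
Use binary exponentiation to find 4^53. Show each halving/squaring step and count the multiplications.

Computing 4^53 by squaring (build up from 4^1; each line after the first costs one multiplication):

4^1 = 4
4^2 = (4^1)^2 = 4^2 = 16
4^3 = 4 * 4^2 = 4 * 16 = 64
4^6 = (4^3)^2 = 64^2 = 4096
4^12 = (4^6)^2 = 4096^2 = 16777216
4^13 = 4 * 4^12 = 4 * 16777216 = 67108864
4^26 = (4^13)^2 = 67108864^2 = 4503599627370496
4^52 = (4^26)^2 = 4503599627370496^2 = 20282409603651670423947251286016
4^53 = 4 * 4^52 = 4 * 20282409603651670423947251286016 = 81129638414606681695789005144064

Result: 81129638414606681695789005144064
Multiplications needed: 8 (8 lines after 4^1)

4^53 = 81129638414606681695789005144064. Using exponentiation by squaring, this requires 8 multiplications. The key idea: if the exponent is even, square the half-power; if odd, multiply by the base once.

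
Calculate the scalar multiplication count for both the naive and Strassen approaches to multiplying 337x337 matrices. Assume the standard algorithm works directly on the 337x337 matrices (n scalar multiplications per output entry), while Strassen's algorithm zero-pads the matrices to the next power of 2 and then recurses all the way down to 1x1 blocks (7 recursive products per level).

Matrix multiplication for 337x337 matrices:

Strassen's algorithm requires power-of-2 dimensions. Pad 337x337 to 512x512 (next power of 2).

Standard algorithm: 337^3 = 38272753 multiplications
Strassen's algorithm: 7^(log2(512)) = 7^9 = 40353607 multiplications
Difference: 38272753 - 40353607 = -2080854 (Strassen uses MORE here due to padding overhead — for small or just-over-power-of-2 n, padding can outweigh the per-level savings)

Standard: 38272753 multiplications (337^3). Strassen: 40353607 multiplications (7^9, after padding to 512x512). Strassen reduces 8 recursive multiplications to 7 at each level.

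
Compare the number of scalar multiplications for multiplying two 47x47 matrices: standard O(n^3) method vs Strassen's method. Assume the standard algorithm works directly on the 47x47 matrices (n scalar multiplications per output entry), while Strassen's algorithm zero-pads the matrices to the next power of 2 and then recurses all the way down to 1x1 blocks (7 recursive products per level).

Matrix multiplication for 47x47 matrices:

Strassen's algorithm requires power-of-2 dimensions. Pad 47x47 to 64x64 (next power of 2).

Standard algorithm: 47^3 = 103823 multiplications
Strassen's algorithm: 7^(log2(64)) = 7^6 = 117649 multiplications
Difference: 103823 - 117649 = -13826 (Strassen uses MORE here due to padding overhead — for small or just-over-power-of-2 n, padding can outweigh the per-level savings)

Standard: 103823 multiplications (47^3). Strassen: 117649 multiplications (7^6, after padding to 64x64). Strassen reduces 8 recursive multiplications to 7 at each level.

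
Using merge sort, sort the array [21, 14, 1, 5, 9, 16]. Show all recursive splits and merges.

Merge sort trace:

Split: [21, 14, 1, 5, 9, 16] -> [21, 14, 1] and [5, 9, 16]
  Split: [21, 14, 1] -> [21] and [14, 1]
    Split: [14, 1] -> [14] and [1]
    Merge: [14] + [1] -> [1, 14]
  Merge: [21] + [1, 14] -> [1, 14, 21]
  Split: [5, 9, 16] -> [5] and [9, 16]
    Split: [9, 16] -> [9] and [16]
    Merge: [9] + [16] -> [9, 16]
  Merge: [5] + [9, 16] -> [5, 9, 16]
Merge: [1, 14, 21] + [5, 9, 16] -> [1, 5, 9, 14, 16, 21]

Final sorted array: [1, 5, 9, 14, 16, 21]

The merge sort proceeds by recursively splitting the array and merging sorted halves.
After all merges, the sorted array is [1, 5, 9, 14, 16, 21].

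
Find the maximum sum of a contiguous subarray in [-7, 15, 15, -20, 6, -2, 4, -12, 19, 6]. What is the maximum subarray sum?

Using Kadane's algorithm on [-7, 15, 15, -20, 6, -2, 4, -12, 19, 6]:

Scanning through the array:
Position 1 (value 15): max_ending_here = 15, max_so_far = 15
Position 2 (value 15): max_ending_here = 30, max_so_far = 30
Position 3 (value -20): max_ending_here = 10, max_so_far = 30
Position 4 (value 6): max_ending_here = 16, max_so_far = 30
Position 5 (value -2): max_ending_here = 14, max_so_far = 30
Position 6 (value 4): max_ending_here = 18, max_so_far = 30
Position 7 (value -12): max_ending_here = 6, max_so_far = 30
Position 8 (value 19): max_ending_here = 25, max_so_far = 30
Position 9 (value 6): max_ending_here = 31, max_so_far = 31

Maximum subarray: [15, 15, -20, 6, -2, 4, -12, 19, 6]
Maximum sum: 31

The maximum subarray is [15, 15, -20, 6, -2, 4, -12, 19, 6] with sum 31. This subarray runs from index 1 to index 9.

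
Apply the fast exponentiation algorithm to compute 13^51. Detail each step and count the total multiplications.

Computing 13^51 by squaring (build up from 13^1; each line after the first costs one multiplication):

13^1 = 13
13^2 = (13^1)^2 = 13^2 = 169
13^3 = 13 * 13^2 = 13 * 169 = 2197
13^6 = (13^3)^2 = 2197^2 = 4826809
13^12 = (13^6)^2 = 4826809^2 = 23298085122481
13^24 = (13^12)^2 = 23298085122481^2 = 542800770374370512771595361
13^25 = 13 * 13^24 = 13 * 542800770374370512771595361 = 7056410014866816666030739693
13^50 = (13^25)^2 = 7056410014866816666030739693^2 = 49792922297912707801714181535533618316401192004725734249
13^51 = 13 * 13^50 = 13 * 49792922297912707801714181535533618316401192004725734249 = 647307989872865201422284359961937038113215496061434545237

Result: 647307989872865201422284359961937038113215496061434545237
Multiplications needed: 8 (8 lines after 13^1)

13^51 = 647307989872865201422284359961937038113215496061434545237. Using exponentiation by squaring, this requires 8 multiplications. The key idea: if the exponent is even, square the half-power; if odd, multiply by the base once.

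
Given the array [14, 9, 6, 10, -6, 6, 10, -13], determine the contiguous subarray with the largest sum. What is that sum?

Using Kadane's algorithm on [14, 9, 6, 10, -6, 6, 10, -13]:

Scanning through the array:
Position 1 (value 9): max_ending_here = 23, max_so_far = 23
Position 2 (value 6): max_ending_here = 29, max_so_far = 29
Position 3 (value 10): max_ending_here = 39, max_so_far = 39
Position 4 (value -6): max_ending_here = 33, max_so_far = 39
Position 5 (value 6): max_ending_here = 39, max_so_far = 39
Position 6 (value 10): max_ending_here = 49, max_so_far = 49
Position 7 (value -13): max_ending_here = 36, max_so_far = 49

Maximum subarray: [14, 9, 6, 10, -6, 6, 10]
Maximum sum: 49

The maximum subarray is [14, 9, 6, 10, -6, 6, 10] with sum 49. This subarray runs from index 0 to index 6.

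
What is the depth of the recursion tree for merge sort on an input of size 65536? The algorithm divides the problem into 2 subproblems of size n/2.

For divide and conquer with division factor 2:

Problem sizes at each level:
Level 0: 65536
Level 1: 32768
Level 2: 16384
Level 3: 8192
Level 4: 4096
Level 5: 2048
Level 6: 1024
Level 7: 512
Level 8: 256
Level 9: 128
Level 10: 64
Level 11: 32
Level 12: 16
Level 13: 8
Level 14: 4
Level 15: 2
Level 16: 1

The root is level 0 and the size-1 base case is level 16 (the tree spans levels 0 through 16, i.e. 17 levels counting the root), so the depth is the number of divisions: log_2(65536) = 16

The recursion tree depth is log_2(65536) = 16. At each level, the problem size is divided by 2, so it takes 16 divisions to reduce to a base case of size 1. The algorithm makes 2 recursive calls at each level.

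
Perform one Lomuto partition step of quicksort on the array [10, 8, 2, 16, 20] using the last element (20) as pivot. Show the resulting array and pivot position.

Lomuto partition with pivot = 20:

Initial array: [10, 8, 2, 16, 20]

arr[0]=10 <= 20: swap with position 0, array becomes [10, 8, 2, 16, 20]
arr[1]=8 <= 20: swap with position 1, array becomes [10, 8, 2, 16, 20]
arr[2]=2 <= 20: swap with position 2, array becomes [10, 8, 2, 16, 20]
arr[3]=16 <= 20: swap with position 3, array becomes [10, 8, 2, 16, 20]

Place pivot at position 4: [10, 8, 2, 16, 20]
Pivot position: 4

After partitioning with pivot 20, the array becomes [10, 8, 2, 16, 20]. The pivot is placed at index 4. All elements to the left of the pivot are <= 20, and all elements to the right are > 20.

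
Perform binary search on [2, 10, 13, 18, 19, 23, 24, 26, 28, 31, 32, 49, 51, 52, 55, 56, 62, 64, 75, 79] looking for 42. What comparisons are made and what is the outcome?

Binary search for 42 in [2, 10, 13, 18, 19, 23, 24, 26, 28, 31, 32, 49, 51, 52, 55, 56, 62, 64, 75, 79]:

lo=0, hi=19, mid=9, arr[mid]=31 -> 31 < 42, search right half
lo=10, hi=19, mid=14, arr[mid]=55 -> 55 > 42, search left half
lo=10, hi=13, mid=11, arr[mid]=49 -> 49 > 42, search left half
lo=10, hi=10, mid=10, arr[mid]=32 -> 32 < 42, search right half
lo=11 > hi=10, target 42 not found

Binary search determines that 42 is not in the array after 4 comparisons. The search space was exhausted without finding the target.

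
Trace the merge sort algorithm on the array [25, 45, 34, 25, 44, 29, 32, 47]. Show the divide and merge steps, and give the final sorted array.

Merge sort trace:

Split: [25, 45, 34, 25, 44, 29, 32, 47] -> [25, 45, 34, 25] and [44, 29, 32, 47]
  Split: [25, 45, 34, 25] -> [25, 45] and [34, 25]
    Split: [25, 45] -> [25] and [45]
    Merge: [25] + [45] -> [25, 45]
    Split: [34, 25] -> [34] and [25]
    Merge: [34] + [25] -> [25, 34]
  Merge: [25, 45] + [25, 34] -> [25, 25, 34, 45]
  Split: [44, 29, 32, 47] -> [44, 29] and [32, 47]
    Split: [44, 29] -> [44] and [29]
    Merge: [44] + [29] -> [29, 44]
    Split: [32, 47] -> [32] and [47]
    Merge: [32] + [47] -> [32, 47]
  Merge: [29, 44] + [32, 47] -> [29, 32, 44, 47]
Merge: [25, 25, 34, 45] + [29, 32, 44, 47] -> [25, 25, 29, 32, 34, 44, 45, 47]

Final sorted array: [25, 25, 29, 32, 34, 44, 45, 47]

The merge sort proceeds by recursively splitting the array and merging sorted halves.
After all merges, the sorted array is [25, 25, 29, 32, 34, 44, 45, 47].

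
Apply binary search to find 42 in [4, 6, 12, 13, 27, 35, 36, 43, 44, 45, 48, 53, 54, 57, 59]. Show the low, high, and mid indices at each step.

Binary search for 42 in [4, 6, 12, 13, 27, 35, 36, 43, 44, 45, 48, 53, 54, 57, 59]:

lo=0, hi=14, mid=7, arr[mid]=43 -> 43 > 42, search left half
lo=0, hi=6, mid=3, arr[mid]=13 -> 13 < 42, search right half
lo=4, hi=6, mid=5, arr[mid]=35 -> 35 < 42, search right half
lo=6, hi=6, mid=6, arr[mid]=36 -> 36 < 42, search right half
lo=7 > hi=6, target 42 not found

Binary search determines that 42 is not in the array after 4 comparisons. The search space was exhausted without finding the target.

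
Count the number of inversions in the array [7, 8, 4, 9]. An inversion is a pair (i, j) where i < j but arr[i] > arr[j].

Finding inversions in [7, 8, 4, 9]:

(0, 2): arr[0]=7 > arr[2]=4
(1, 2): arr[1]=8 > arr[2]=4

Total inversions: 2

The array has 2 inversion(s): (0,2), (1,2). Each pair (i,j) satisfies i < j and arr[i] > arr[j].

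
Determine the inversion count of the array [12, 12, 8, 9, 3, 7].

Finding inversions in [12, 12, 8, 9, 3, 7]:

(0, 2): arr[0]=12 > arr[2]=8
(0, 3): arr[0]=12 > arr[3]=9
(0, 4): arr[0]=12 > arr[4]=3
(0, 5): arr[0]=12 > arr[5]=7
(1, 2): arr[1]=12 > arr[2]=8
(1, 3): arr[1]=12 > arr[3]=9
(1, 4): arr[1]=12 > arr[4]=3
(1, 5): arr[1]=12 > arr[5]=7
(2, 4): arr[2]=8 > arr[4]=3
(2, 5): arr[2]=8 > arr[5]=7
(3, 4): arr[3]=9 > arr[4]=3
(3, 5): arr[3]=9 > arr[5]=7

Total inversions: 12

The array has 12 inversion(s): (0,2), (0,3), (0,4), (0,5), (1,2), (1,3), (1,4), (1,5), (2,4), (2,5), (3,4), (3,5). Each pair (i,j) satisfies i < j and arr[i] > arr[j].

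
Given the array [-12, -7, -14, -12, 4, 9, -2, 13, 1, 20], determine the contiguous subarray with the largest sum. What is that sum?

Using Kadane's algorithm on [-12, -7, -14, -12, 4, 9, -2, 13, 1, 20]:

Scanning through the array:
Position 1 (value -7): max_ending_here = -7, max_so_far = -7
Position 2 (value -14): max_ending_here = -14, max_so_far = -7
Position 3 (value -12): max_ending_here = -12, max_so_far = -7
Position 4 (value 4): max_ending_here = 4, max_so_far = 4
Position 5 (value 9): max_ending_here = 13, max_so_far = 13
Position 6 (value -2): max_ending_here = 11, max_so_far = 13
Position 7 (value 13): max_ending_here = 24, max_so_far = 24
Position 8 (value 1): max_ending_here = 25, max_so_far = 25
Position 9 (value 20): max_ending_here = 45, max_so_far = 45

Maximum subarray: [4, 9, -2, 13, 1, 20]
Maximum sum: 45

The maximum subarray is [4, 9, -2, 13, 1, 20] with sum 45. This subarray runs from index 4 to index 9.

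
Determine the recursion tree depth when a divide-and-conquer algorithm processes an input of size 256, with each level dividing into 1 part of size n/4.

For divide and conquer with division factor 4:

Problem sizes at each level:
Level 0: 256
Level 1: 64
Level 2: 16
Level 3: 4
Level 4: 1

The root is level 0 and the size-1 base case is level 4 (the tree spans levels 0 through 4, i.e. 5 levels counting the root), so the depth is the number of divisions: log_4(256) = 4

The recursion tree depth is log_4(256) = 4. At each level, the problem size is divided by 4, so it takes 4 divisions to reduce to a base case of size 1. The algorithm makes 1 recursive call at each level.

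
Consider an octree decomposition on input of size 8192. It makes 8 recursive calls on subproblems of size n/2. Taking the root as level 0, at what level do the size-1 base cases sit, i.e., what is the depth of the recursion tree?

For divide and conquer with division factor 2:

Problem sizes at each level:
Level 0: 8192
Level 1: 4096
Level 2: 2048
Level 3: 1024
Level 4: 512
Level 5: 256
Level 6: 128
Level 7: 64
Level 8: 32
Level 9: 16
Level 10: 8
Level 11: 4
Level 12: 2
Level 13: 1

The root is level 0 and the size-1 base case is level 13 (the tree spans levels 0 through 13, i.e. 14 levels counting the root), so the depth is the number of divisions: log_2(8192) = 13

The recursion tree depth is log_2(8192) = 13. At each level, the problem size is divided by 2, so it takes 13 divisions to reduce to a base case of size 1. The algorithm makes 8 recursive calls at each level.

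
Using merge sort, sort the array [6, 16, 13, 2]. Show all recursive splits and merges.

Merge sort trace:

Split: [6, 16, 13, 2] -> [6, 16] and [13, 2]
  Split: [6, 16] -> [6] and [16]
  Merge: [6] + [16] -> [6, 16]
  Split: [13, 2] -> [13] and [2]
  Merge: [13] + [2] -> [2, 13]
Merge: [6, 16] + [2, 13] -> [2, 6, 13, 16]

Final sorted array: [2, 6, 13, 16]

The merge sort proceeds by recursively splitting the array and merging sorted halves.
After all merges, the sorted array is [2, 6, 13, 16].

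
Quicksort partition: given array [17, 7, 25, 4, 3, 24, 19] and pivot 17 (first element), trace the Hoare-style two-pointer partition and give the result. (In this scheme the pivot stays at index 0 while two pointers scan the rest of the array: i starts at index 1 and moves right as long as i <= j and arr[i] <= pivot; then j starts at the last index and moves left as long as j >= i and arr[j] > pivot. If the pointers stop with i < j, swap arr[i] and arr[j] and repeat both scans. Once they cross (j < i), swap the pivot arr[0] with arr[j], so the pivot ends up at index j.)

Hoare-style two-pointer partition with pivot = 17:

Initial array: [17, 7, 25, 4, 3, 24, 19]

Pointers start at i = 1, j = 6.
i stops at index 2 (arr[2]=25 > 17), j stops at index 4 (arr[4]=3 <= 17): swap arr[2] and arr[4], array becomes [17, 7, 3, 4, 25, 24, 19]
i ends at 4, j ends at 3: the pointers have crossed (j < i), so scanning stops.

Swap pivot arr[0] with arr[3] to place pivot at position 3: [4, 7, 3, 17, 25, 24, 19]
Pivot position: 3

After partitioning with pivot 17, the array becomes [4, 7, 3, 17, 25, 24, 19]. The pivot is placed at index 3. All elements to the left of the pivot are <= 17, and all elements to the right are > 17.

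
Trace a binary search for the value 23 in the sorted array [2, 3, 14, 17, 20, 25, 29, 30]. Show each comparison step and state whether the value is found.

Binary search for 23 in [2, 3, 14, 17, 20, 25, 29, 30]:

lo=0, hi=7, mid=3, arr[mid]=17 -> 17 < 23, search right half
lo=4, hi=7, mid=5, arr[mid]=25 -> 25 > 23, search left half
lo=4, hi=4, mid=4, arr[mid]=20 -> 20 < 23, search right half
lo=5 > hi=4, target 23 not found

Binary search determines that 23 is not in the array after 3 comparisons. The search space was exhausted without finding the target.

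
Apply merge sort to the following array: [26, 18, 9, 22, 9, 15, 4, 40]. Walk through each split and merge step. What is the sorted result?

Merge sort trace:

Split: [26, 18, 9, 22, 9, 15, 4, 40] -> [26, 18, 9, 22] and [9, 15, 4, 40]
  Split: [26, 18, 9, 22] -> [26, 18] and [9, 22]
    Split: [26, 18] -> [26] and [18]
    Merge: [26] + [18] -> [18, 26]
    Split: [9, 22] -> [9] and [22]
    Merge: [9] + [22] -> [9, 22]
  Merge: [18, 26] + [9, 22] -> [9, 18, 22, 26]
  Split: [9, 15, 4, 40] -> [9, 15] and [4, 40]
    Split: [9, 15] -> [9] and [15]
    Merge: [9] + [15] -> [9, 15]
    Split: [4, 40] -> [4] and [40]
    Merge: [4] + [40] -> [4, 40]
  Merge: [9, 15] + [4, 40] -> [4, 9, 15, 40]
Merge: [9, 18, 22, 26] + [4, 9, 15, 40] -> [4, 9, 9, 15, 18, 22, 26, 40]

Final sorted array: [4, 9, 9, 15, 18, 22, 26, 40]

The merge sort proceeds by recursively splitting the array and merging sorted halves.
After all merges, the sorted array is [4, 9, 9, 15, 18, 22, 26, 40].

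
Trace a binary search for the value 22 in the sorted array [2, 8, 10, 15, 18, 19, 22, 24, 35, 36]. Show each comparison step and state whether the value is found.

Binary search for 22 in [2, 8, 10, 15, 18, 19, 22, 24, 35, 36]:

lo=0, hi=9, mid=4, arr[mid]=18 -> 18 < 22, search right half
lo=5, hi=9, mid=7, arr[mid]=24 -> 24 > 22, search left half
lo=5, hi=6, mid=5, arr[mid]=19 -> 19 < 22, search right half
lo=6, hi=6, mid=6, arr[mid]=22 -> Found target at index 6!

Binary search finds 22 at index 6 after 4 comparisons. The search repeatedly halves the search space by comparing with the middle element.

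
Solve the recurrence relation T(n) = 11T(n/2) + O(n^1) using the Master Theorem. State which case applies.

Master Theorem for T(n) = 11T(n/2) + O(n^1):

a = 11, b = 2, c = 1
log_b(a) = log_2(11) = 3.4594

Case 1: c = 1 < log_2(11) = 3.4594
T(n) = O(n^(log_2 11))

For T(n) = 11T(n/2) + O(n^1): log_2(11) = 3.4594. This is Case 1 of the Master Theorem (c < log_b(a), work dominated by leaves), giving O(n^(log_2 11)).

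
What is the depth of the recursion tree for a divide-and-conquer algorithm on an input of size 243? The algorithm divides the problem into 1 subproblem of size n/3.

For divide and conquer with division factor 3:

Problem sizes at each level:
Level 0: 243
Level 1: 81
Level 2: 27
Level 3: 9
Level 4: 3
Level 5: 1

The root is level 0 and the size-1 base case is level 5 (the tree spans levels 0 through 5, i.e. 6 levels counting the root), so the depth is the number of divisions: log_3(243) = 5

The recursion tree depth is log_3(243) = 5. At each level, the problem size is divided by 3, so it takes 5 divisions to reduce to a base case of size 1. The algorithm makes 1 recursive call at each level.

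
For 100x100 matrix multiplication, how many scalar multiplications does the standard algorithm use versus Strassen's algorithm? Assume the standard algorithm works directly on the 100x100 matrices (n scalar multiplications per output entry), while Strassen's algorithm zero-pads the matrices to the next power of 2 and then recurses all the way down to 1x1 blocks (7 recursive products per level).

Matrix multiplication for 100x100 matrices:

Strassen's algorithm requires power-of-2 dimensions. Pad 100x100 to 128x128 (next power of 2).

Standard algorithm: 100^3 = 1000000 multiplications
Strassen's algorithm: 7^(log2(128)) = 7^7 = 823543 multiplications
Savings: 1000000 - 823543 = 176457 multiplications

Standard: 1000000 multiplications (100^3). Strassen: 823543 multiplications (7^7, after padding to 128x128). Strassen reduces 8 recursive multiplications to 7 at each level.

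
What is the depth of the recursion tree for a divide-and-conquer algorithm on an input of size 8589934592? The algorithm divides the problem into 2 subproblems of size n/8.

For divide and conquer with division factor 8:

Problem sizes at each level:
Level 0: 8589934592
Level 1: 1073741824
Level 2: 134217728
Level 3: 16777216
Level 4: 2097152
Level 5: 262144
Level 6: 32768
Level 7: 4096
Level 8: 512
Level 9: 64
Level 10: 8
Level 11: 1

The root is level 0 and the size-1 base case is level 11 (the tree spans levels 0 through 11, i.e. 12 levels counting the root), so the depth is the number of divisions: log_8(8589934592) = 11

The recursion tree depth is log_8(8589934592) = 11. At each level, the problem size is divided by 8, so it takes 11 divisions to reduce to a base case of size 1. The algorithm makes 2 recursive calls at each level.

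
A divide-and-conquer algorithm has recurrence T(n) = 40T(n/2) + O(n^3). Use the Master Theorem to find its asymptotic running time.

Master Theorem for T(n) = 40T(n/2) + O(n^3):

a = 40, b = 2, c = 3
log_b(a) = log_2(40) = 5.3219

Case 1: c = 3 < log_2(40) = 5.3219
T(n) = O(n^(log_2 40))

For T(n) = 40T(n/2) + O(n^3): log_2(40) = 5.3219. This is Case 1 of the Master Theorem (c < log_b(a), work dominated by leaves), giving O(n^(log_2 40)).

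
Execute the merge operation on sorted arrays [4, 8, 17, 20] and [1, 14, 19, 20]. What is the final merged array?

Merging process:

Compare 4 vs 1: take 1 from right. Merged: [1]
Compare 4 vs 14: take 4 from left. Merged: [1, 4]
Compare 8 vs 14: take 8 from left. Merged: [1, 4, 8]
Compare 17 vs 14: take 14 from right. Merged: [1, 4, 8, 14]
Compare 17 vs 19: take 17 from left. Merged: [1, 4, 8, 14, 17]
Compare 20 vs 19: take 19 from right. Merged: [1, 4, 8, 14, 17, 19]
Compare 20 vs 20: take 20 from left. Merged: [1, 4, 8, 14, 17, 19, 20]
Append remaining from right: [20]. Merged: [1, 4, 8, 14, 17, 19, 20, 20]

Final merged array: [1, 4, 8, 14, 17, 19, 20, 20]
Total comparisons: 7

The merged array is [1, 4, 8, 14, 17, 19, 20, 20], requiring 7 comparisons. The merge step runs in O(n) time where n is the total number of elements.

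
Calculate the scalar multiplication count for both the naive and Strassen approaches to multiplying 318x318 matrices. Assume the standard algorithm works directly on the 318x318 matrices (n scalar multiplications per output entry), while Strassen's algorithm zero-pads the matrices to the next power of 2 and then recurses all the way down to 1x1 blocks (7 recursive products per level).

Matrix multiplication for 318x318 matrices:

Strassen's algorithm requires power-of-2 dimensions. Pad 318x318 to 512x512 (next power of 2).

Standard algorithm: 318^3 = 32157432 multiplications
Strassen's algorithm: 7^(log2(512)) = 7^9 = 40353607 multiplications
Difference: 32157432 - 40353607 = -8196175 (Strassen uses MORE here due to padding overhead — for small or just-over-power-of-2 n, padding can outweigh the per-level savings)

Standard: 32157432 multiplications (318^3). Strassen: 40353607 multiplications (7^9, after padding to 512x512). Strassen reduces 8 recursive multiplications to 7 at each level.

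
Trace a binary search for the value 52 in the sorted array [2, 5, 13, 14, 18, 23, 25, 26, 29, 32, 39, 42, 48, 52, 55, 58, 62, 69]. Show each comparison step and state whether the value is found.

Binary search for 52 in [2, 5, 13, 14, 18, 23, 25, 26, 29, 32, 39, 42, 48, 52, 55, 58, 62, 69]:

lo=0, hi=17, mid=8, arr[mid]=29 -> 29 < 52, search right half
lo=9, hi=17, mid=13, arr[mid]=52 -> Found target at index 13!

Binary search finds 52 at index 13 after 2 comparisons. The search repeatedly halves the search space by comparing with the middle element.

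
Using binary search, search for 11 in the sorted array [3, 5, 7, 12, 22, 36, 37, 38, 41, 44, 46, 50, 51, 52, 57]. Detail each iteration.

Binary search for 11 in [3, 5, 7, 12, 22, 36, 37, 38, 41, 44, 46, 50, 51, 52, 57]:

lo=0, hi=14, mid=7, arr[mid]=38 -> 38 > 11, search left half
lo=0, hi=6, mid=3, arr[mid]=12 -> 12 > 11, search left half
lo=0, hi=2, mid=1, arr[mid]=5 -> 5 < 11, search right half
lo=2, hi=2, mid=2, arr[mid]=7 -> 7 < 11, search right half
lo=3 > hi=2, target 11 not found

Binary search determines that 11 is not in the array after 4 comparisons. The search space was exhausted without finding the target.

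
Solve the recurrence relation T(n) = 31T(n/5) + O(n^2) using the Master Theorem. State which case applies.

Master Theorem for T(n) = 31T(n/5) + O(n^2):

a = 31, b = 5, c = 2
log_b(a) = log_5(31) = 2.1337

Case 1: c = 2 < log_5(31) = 2.1337
T(n) = O(n^(log_5 31))

For T(n) = 31T(n/5) + O(n^2): log_5(31) = 2.1337. This is Case 1 of the Master Theorem (c < log_b(a), work dominated by leaves), giving O(n^(log_5 31)).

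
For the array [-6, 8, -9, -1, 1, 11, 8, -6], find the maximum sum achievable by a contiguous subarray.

Using Kadane's algorithm on [-6, 8, -9, -1, 1, 11, 8, -6]:

Scanning through the array:
Position 1 (value 8): max_ending_here = 8, max_so_far = 8
Position 2 (value -9): max_ending_here = -1, max_so_far = 8
Position 3 (value -1): max_ending_here = -1, max_so_far = 8
Position 4 (value 1): max_ending_here = 1, max_so_far = 8
Position 5 (value 11): max_ending_here = 12, max_so_far = 12
Position 6 (value 8): max_ending_here = 20, max_so_far = 20
Position 7 (value -6): max_ending_here = 14, max_so_far = 20

Maximum subarray: [1, 11, 8]
Maximum sum: 20

The maximum subarray is [1, 11, 8] with sum 20. This subarray runs from index 4 to index 6.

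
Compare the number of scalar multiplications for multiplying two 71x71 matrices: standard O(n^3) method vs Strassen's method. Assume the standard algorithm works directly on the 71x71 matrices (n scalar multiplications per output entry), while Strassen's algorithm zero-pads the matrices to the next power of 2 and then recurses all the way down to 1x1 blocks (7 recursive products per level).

Matrix multiplication for 71x71 matrices:

Strassen's algorithm requires power-of-2 dimensions. Pad 71x71 to 128x128 (next power of 2).

Standard algorithm: 71^3 = 357911 multiplications
Strassen's algorithm: 7^(log2(128)) = 7^7 = 823543 multiplications
Difference: 357911 - 823543 = -465632 (Strassen uses MORE here due to padding overhead — for small or just-over-power-of-2 n, padding can outweigh the per-level savings)

Standard: 357911 multiplications (71^3). Strassen: 823543 multiplications (7^7, after padding to 128x128). Strassen reduces 8 recursive multiplications to 7 at each level.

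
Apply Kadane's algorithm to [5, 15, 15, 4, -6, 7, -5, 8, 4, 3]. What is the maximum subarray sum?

Using Kadane's algorithm on [5, 15, 15, 4, -6, 7, -5, 8, 4, 3]:

Scanning through the array:
Position 1 (value 15): max_ending_here = 20, max_so_far = 20
Position 2 (value 15): max_ending_here = 35, max_so_far = 35
Position 3 (value 4): max_ending_here = 39, max_so_far = 39
Position 4 (value -6): max_ending_here = 33, max_so_far = 39
Position 5 (value 7): max_ending_here = 40, max_so_far = 40
Position 6 (value -5): max_ending_here = 35, max_so_far = 40
Position 7 (value 8): max_ending_here = 43, max_so_far = 43
Position 8 (value 4): max_ending_here = 47, max_so_far = 47
Position 9 (value 3): max_ending_here = 50, max_so_far = 50

Maximum subarray: [5, 15, 15, 4, -6, 7, -5, 8, 4, 3]
Maximum sum: 50

The maximum subarray is [5, 15, 15, 4, -6, 7, -5, 8, 4, 3] with sum 50. This subarray runs from index 0 to index 9.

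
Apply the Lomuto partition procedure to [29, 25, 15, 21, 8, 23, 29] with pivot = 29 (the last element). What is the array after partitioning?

Lomuto partition with pivot = 29:

Initial array: [29, 25, 15, 21, 8, 23, 29]

arr[0]=29 <= 29: swap with position 0, array becomes [29, 25, 15, 21, 8, 23, 29]
arr[1]=25 <= 29: swap with position 1, array becomes [29, 25, 15, 21, 8, 23, 29]
arr[2]=15 <= 29: swap with position 2, array becomes [29, 25, 15, 21, 8, 23, 29]
arr[3]=21 <= 29: swap with position 3, array becomes [29, 25, 15, 21, 8, 23, 29]
arr[4]=8 <= 29: swap with position 4, array becomes [29, 25, 15, 21, 8, 23, 29]
arr[5]=23 <= 29: swap with position 5, array becomes [29, 25, 15, 21, 8, 23, 29]

Place pivot at position 6: [29, 25, 15, 21, 8, 23, 29]
Pivot position: 6

After partitioning with pivot 29, the array becomes [29, 25, 15, 21, 8, 23, 29]. The pivot is placed at index 6. All elements to the left of the pivot are <= 29, and all elements to the right are > 29.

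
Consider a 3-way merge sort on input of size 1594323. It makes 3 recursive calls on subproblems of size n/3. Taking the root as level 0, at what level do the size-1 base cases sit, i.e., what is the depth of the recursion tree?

For divide and conquer with division factor 3:

Problem sizes at each level:
Level 0: 1594323
Level 1: 531441
Level 2: 177147
Level 3: 59049
Level 4: 19683
Level 5: 6561
Level 6: 2187
Level 7: 729
Level 8: 243
Level 9: 81
Level 10: 27
Level 11: 9
Level 12: 3
Level 13: 1

The root is level 0 and the size-1 base case is level 13 (the tree spans levels 0 through 13, i.e. 14 levels counting the root), so the depth is the number of divisions: log_3(1594323) = 13

The recursion tree depth is log_3(1594323) = 13. At each level, the problem size is divided by 3, so it takes 13 divisions to reduce to a base case of size 1. The algorithm makes 3 recursive calls at each level.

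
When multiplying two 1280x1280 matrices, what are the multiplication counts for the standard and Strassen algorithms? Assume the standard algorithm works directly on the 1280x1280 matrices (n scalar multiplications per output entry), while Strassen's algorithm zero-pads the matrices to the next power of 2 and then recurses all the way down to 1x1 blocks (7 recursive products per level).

Matrix multiplication for 1280x1280 matrices:

Strassen's algorithm requires power-of-2 dimensions. Pad 1280x1280 to 2048x2048 (next power of 2).

Standard algorithm: 1280^3 = 2097152000 multiplications
Strassen's algorithm: 7^(log2(2048)) = 7^11 = 1977326743 multiplications
Savings: 2097152000 - 1977326743 = 119825257 multiplications

Standard: 2097152000 multiplications (1280^3). Strassen: 1977326743 multiplications (7^11, after padding to 2048x2048). Strassen reduces 8 recursive multiplications to 7 at each level.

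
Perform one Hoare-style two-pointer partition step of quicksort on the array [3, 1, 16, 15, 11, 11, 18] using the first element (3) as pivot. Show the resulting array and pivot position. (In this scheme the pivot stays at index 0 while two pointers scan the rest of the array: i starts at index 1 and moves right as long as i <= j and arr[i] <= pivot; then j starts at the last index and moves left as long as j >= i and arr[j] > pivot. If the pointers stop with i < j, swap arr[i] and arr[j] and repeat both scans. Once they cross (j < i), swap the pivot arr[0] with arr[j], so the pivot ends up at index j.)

Hoare-style two-pointer partition with pivot = 3:

Initial array: [3, 1, 16, 15, 11, 11, 18]

Pointers start at i = 1, j = 6.
i ends at 2, j ends at 1: the pointers have crossed (j < i), so scanning stops.

Swap pivot arr[0] with arr[1] to place pivot at position 1: [1, 3, 16, 15, 11, 11, 18]
Pivot position: 1

After partitioning with pivot 3, the array becomes [1, 3, 16, 15, 11, 11, 18]. The pivot is placed at index 1. All elements to the left of the pivot are <= 3, and all elements to the right are > 3.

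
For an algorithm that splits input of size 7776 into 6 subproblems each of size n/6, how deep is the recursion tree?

For divide and conquer with division factor 6:

Problem sizes at each level:
Level 0: 7776
Level 1: 1296
Level 2: 216
Level 3: 36
Level 4: 6
Level 5: 1

The root is level 0 and the size-1 base case is level 5 (the tree spans levels 0 through 5, i.e. 6 levels counting the root), so the depth is the number of divisions: log_6(7776) = 5

The recursion tree depth is log_6(7776) = 5. At each level, the problem size is divided by 6, so it takes 5 divisions to reduce to a base case of size 1. The algorithm makes 6 recursive calls at each level.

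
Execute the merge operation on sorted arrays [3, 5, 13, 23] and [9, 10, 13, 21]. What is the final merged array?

Merging process:

Compare 3 vs 9: take 3 from left. Merged: [3]
Compare 5 vs 9: take 5 from left. Merged: [3, 5]
Compare 13 vs 9: take 9 from right. Merged: [3, 5, 9]
Compare 13 vs 10: take 10 from right. Merged: [3, 5, 9, 10]
Compare 13 vs 13: take 13 from left. Merged: [3, 5, 9, 10, 13]
Compare 23 vs 13: take 13 from right. Merged: [3, 5, 9, 10, 13, 13]
Compare 23 vs 21: take 21 from right. Merged: [3, 5, 9, 10, 13, 13, 21]
Append remaining from left: [23]. Merged: [3, 5, 9, 10, 13, 13, 21, 23]

Final merged array: [3, 5, 9, 10, 13, 13, 21, 23]
Total comparisons: 7

The merged array is [3, 5, 9, 10, 13, 13, 21, 23], requiring 7 comparisons. The merge step runs in O(n) time where n is the total number of elements.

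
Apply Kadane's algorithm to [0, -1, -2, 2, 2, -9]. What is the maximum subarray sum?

Using Kadane's algorithm on [0, -1, -2, 2, 2, -9]:

Scanning through the array:
Position 1 (value -1): max_ending_here = -1, max_so_far = 0
Position 2 (value -2): max_ending_here = -2, max_so_far = 0
Position 3 (value 2): max_ending_here = 2, max_so_far = 2
Position 4 (value 2): max_ending_here = 4, max_so_far = 4
Position 5 (value -9): max_ending_here = -5, max_so_far = 4

Maximum subarray: [2, 2]
Maximum sum: 4

The maximum subarray is [2, 2] with sum 4. This subarray runs from index 3 to index 4.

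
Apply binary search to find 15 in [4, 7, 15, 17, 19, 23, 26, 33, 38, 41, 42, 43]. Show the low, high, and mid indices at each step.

Binary search for 15 in [4, 7, 15, 17, 19, 23, 26, 33, 38, 41, 42, 43]:

lo=0, hi=11, mid=5, arr[mid]=23 -> 23 > 15, search left half
lo=0, hi=4, mid=2, arr[mid]=15 -> Found target at index 2!

Binary search finds 15 at index 2 after 2 comparisons. The search repeatedly halves the search space by comparing with the middle element.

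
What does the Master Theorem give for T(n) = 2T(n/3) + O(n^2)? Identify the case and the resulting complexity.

Master Theorem for T(n) = 2T(n/3) + O(n^2):

a = 2, b = 3, c = 2
log_b(a) = log_3(2) = 0.6309

Case 3: c = 2 > log_3(2) = 0.6309
T(n) = O(n^2) = O(n^2)

For T(n) = 2T(n/3) + O(n^2): log_3(2) = 0.6309. This is Case 3 of the Master Theorem (c > log_b(a), work dominated by root), giving O(n^2).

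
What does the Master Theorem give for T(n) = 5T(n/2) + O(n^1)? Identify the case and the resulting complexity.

Master Theorem for T(n) = 5T(n/2) + O(n^1):

a = 5, b = 2, c = 1
log_b(a) = log_2(5) = 2.3219

Case 1: c = 1 < log_2(5) = 2.3219
T(n) = O(n^(log_2 5))

For T(n) = 5T(n/2) + O(n^1): log_2(5) = 2.3219. This is Case 1 of the Master Theorem (c < log_b(a), work dominated by leaves), giving O(n^(log_2 5)).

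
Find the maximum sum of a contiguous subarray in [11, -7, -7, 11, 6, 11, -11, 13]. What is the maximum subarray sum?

Using Kadane's algorithm on [11, -7, -7, 11, 6, 11, -11, 13]:

Scanning through the array:
Position 1 (value -7): max_ending_here = 4, max_so_far = 11
Position 2 (value -7): max_ending_here = -3, max_so_far = 11
Position 3 (value 11): max_ending_here = 11, max_so_far = 11
Position 4 (value 6): max_ending_here = 17, max_so_far = 17
Position 5 (value 11): max_ending_here = 28, max_so_far = 28
Position 6 (value -11): max_ending_here = 17, max_so_far = 28
Position 7 (value 13): max_ending_here = 30, max_so_far = 30

Maximum subarray: [11, 6, 11, -11, 13]
Maximum sum: 30

The maximum subarray is [11, 6, 11, -11, 13] with sum 30. This subarray runs from index 3 to index 7.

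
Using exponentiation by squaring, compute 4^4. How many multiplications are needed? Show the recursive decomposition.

Computing 4^4 by squaring (build up from 4^1; each line after the first costs one multiplication):

4^1 = 4
4^2 = (4^1)^2 = 4^2 = 16
4^4 = (4^2)^2 = 16^2 = 256

Result: 256
Multiplications needed: 2 (2 lines after 4^1)

4^4 = 256. Using exponentiation by squaring, this requires 2 multiplications. The key idea: if the exponent is even, square the half-power; if odd, multiply by the base once.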